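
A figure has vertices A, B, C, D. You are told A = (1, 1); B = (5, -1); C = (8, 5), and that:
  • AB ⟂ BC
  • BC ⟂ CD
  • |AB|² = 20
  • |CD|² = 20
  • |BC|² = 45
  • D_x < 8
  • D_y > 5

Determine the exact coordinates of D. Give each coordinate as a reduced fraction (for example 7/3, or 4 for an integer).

1. D_x = 4  [[BC ⟂ CD ⇒ 3x+6y-54=0] ∩ [|D−(8, 5)|²=20]]
2. D_y = 7  [[BC ⟂ CD ⇒ 3x+6y-54=0] ∩ [|D−(8, 5)|²=20]]
   so D = (4, 7)

D = (4, 7)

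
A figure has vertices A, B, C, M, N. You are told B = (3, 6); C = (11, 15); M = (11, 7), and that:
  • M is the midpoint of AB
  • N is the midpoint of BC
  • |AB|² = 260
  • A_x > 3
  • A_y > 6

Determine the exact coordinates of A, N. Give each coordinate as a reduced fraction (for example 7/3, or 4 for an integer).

1. A_x = 19  [A = 2·M−B = 2·(11, 7)−(3, 6)]
2. A_y = 8  [A = 2·M−B = 2·(11, 7)−(3, 6)]
   so A = (19, 8)
3. N_x = 7  [2·N = B+C = (3, 6)+(11, 15)]
4. N_y = 21/2  [2·N = B+C = (3, 6)+(11, 15)]
   so N = (7, 21/2)

A = (19, 8)
N = (7, 21/2)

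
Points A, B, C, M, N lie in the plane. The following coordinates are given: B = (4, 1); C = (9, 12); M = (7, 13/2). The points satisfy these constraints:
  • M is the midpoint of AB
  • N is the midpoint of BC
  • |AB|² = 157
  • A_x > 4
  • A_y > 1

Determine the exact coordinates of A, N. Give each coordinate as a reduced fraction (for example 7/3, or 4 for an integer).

A = (10, 12)
N = (13/2, 13/2)

1. A_x = 10  [A = 2·M−B = 2·(7, 13/2)−(4, 1)]
2. A_y = 12  [A = 2·M−B = 2·(7, 13/2)−(4, 1)]
   so A = (10, 12)
3. N_x = 13/2  [2·N = B+C = (4, 1)+(9, 12)]
4. N_y = 13/2  [2·N = B+C = (4, 1)+(9, 12)]
   so N = (13/2, 13/2)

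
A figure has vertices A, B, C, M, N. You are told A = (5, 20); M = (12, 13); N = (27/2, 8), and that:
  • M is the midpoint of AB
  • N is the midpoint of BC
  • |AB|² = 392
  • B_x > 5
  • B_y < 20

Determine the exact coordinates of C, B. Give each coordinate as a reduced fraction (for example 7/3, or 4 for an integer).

1. B_x = 19  [B = 2·M−A = 2·(12, 13)−(5, 20)]
2. B_y = 6  [B = 2·M−A = 2·(12, 13)−(5, 20)]
   so B = (19, 6)
3. C_x = 8  [C = 2·N−B = 2·(27/2, 8)−(19, 6)]
4. C_y = 10  [C = 2·N−B = 2·(27/2, 8)−(19, 6)]
   so C = (8, 10)

C = (8, 10)
B = (19, 6)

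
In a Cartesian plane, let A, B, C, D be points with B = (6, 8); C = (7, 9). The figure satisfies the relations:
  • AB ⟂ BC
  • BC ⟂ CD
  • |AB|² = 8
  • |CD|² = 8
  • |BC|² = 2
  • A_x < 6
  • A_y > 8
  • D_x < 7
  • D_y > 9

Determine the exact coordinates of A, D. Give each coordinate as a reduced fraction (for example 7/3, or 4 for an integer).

A = (4, 10)
D = (5, 11)

1. A_x = 4  [[AB ⟂ BC ⇒ -1x-1y+14=0] ∩ [|A−(6, 8)|²=8]]
2. A_y = 10  [[AB ⟂ BC ⇒ -1x-1y+14=0] ∩ [|A−(6, 8)|²=8]]
   so A = (4, 10)
3. D_x = 5  [[BC ⟂ CD ⇒ 1x+1y-16=0] ∩ [|D−(7, 9)|²=8]]
4. D_y = 11  [[BC ⟂ CD ⇒ 1x+1y-16=0] ∩ [|D−(7, 9)|²=8]]
   so D = (5, 11)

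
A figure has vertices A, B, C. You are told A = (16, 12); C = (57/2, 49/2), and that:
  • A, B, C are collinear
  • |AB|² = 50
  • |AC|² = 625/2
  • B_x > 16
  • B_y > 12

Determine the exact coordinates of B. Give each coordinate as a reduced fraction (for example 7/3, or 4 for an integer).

1. B_x = 21  [[A, B, C are collinear ⇒ 25/2x-25/2y-50=0] ∩ [|B−(16, 12)|²=50]]
2. B_y = 17  [[A, B, C are collinear ⇒ 25/2x-25/2y-50=0] ∩ [|B−(16, 12)|²=50]]
   so B = (21, 17)

B = (21, 17)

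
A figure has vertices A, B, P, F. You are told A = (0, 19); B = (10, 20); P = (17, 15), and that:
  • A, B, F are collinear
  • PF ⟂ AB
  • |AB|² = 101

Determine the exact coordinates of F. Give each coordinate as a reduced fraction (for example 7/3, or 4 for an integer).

F = (1660/101, 2085/101)

1. F_x = 1660/101  [[A, B, F are collinear ⇒ -1x+10y-190=0] ∩ [PF ⟂ AB ⇒ 10x+1y-185=0]]
2. F_y = 2085/101  [[A, B, F are collinear ⇒ -1x+10y-190=0] ∩ [PF ⟂ AB ⇒ 10x+1y-185=0]]
   so F = (1660/101, 2085/101)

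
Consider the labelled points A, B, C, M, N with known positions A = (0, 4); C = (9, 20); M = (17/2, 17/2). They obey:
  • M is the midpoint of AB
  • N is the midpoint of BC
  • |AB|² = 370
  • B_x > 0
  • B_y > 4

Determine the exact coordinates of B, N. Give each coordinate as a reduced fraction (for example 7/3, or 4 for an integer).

1. B_x = 17  [B = 2·M−A = 2·(17/2, 17/2)−(0, 4)]
2. B_y = 13  [B = 2·M−A = 2·(17/2, 17/2)−(0, 4)]
   so B = (17, 13)
3. N_x = 13  [2·N = B+C = (17, 13)+(9, 20)]
4. N_y = 33/2  [2·N = B+C = (17, 13)+(9, 20)]
   so N = (13, 33/2)

B = (17, 13)
N = (13, 33/2)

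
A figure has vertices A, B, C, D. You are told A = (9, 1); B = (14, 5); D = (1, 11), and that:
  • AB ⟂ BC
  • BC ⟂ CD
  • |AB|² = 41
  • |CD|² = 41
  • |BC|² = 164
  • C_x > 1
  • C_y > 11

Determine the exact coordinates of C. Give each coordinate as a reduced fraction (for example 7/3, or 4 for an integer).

1. C_x = 6  [[AB ⟂ BC ⇒ 5x+4y-90=0] ∩ [|C−(1, 11)|²=41]]
2. C_y = 15  [[AB ⟂ BC ⇒ 5x+4y-90=0] ∩ [|C−(1, 11)|²=41]]
   so C = (6, 15)

C = (6, 15)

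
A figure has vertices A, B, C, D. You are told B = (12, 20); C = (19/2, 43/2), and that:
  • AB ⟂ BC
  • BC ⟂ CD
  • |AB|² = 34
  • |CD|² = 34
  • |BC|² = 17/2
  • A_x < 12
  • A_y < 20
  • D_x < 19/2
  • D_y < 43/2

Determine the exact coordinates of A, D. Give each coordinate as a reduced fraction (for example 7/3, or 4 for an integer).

1. A_x = 9  [[AB ⟂ BC ⇒ 5/2x-3/2y=0] ∩ [|A−(12, 20)|²=34]]
2. A_y = 15  [[AB ⟂ BC ⇒ 5/2x-3/2y=0] ∩ [|A−(12, 20)|²=34]]
   so A = (9, 15)
3. D_x = 13/2  [[BC ⟂ CD ⇒ -5/2x+3/2y-17/2=0] ∩ [|D−(19/2, 43/2)|²=34]]
4. D_y = 33/2  [[BC ⟂ CD ⇒ -5/2x+3/2y-17/2=0] ∩ [|D−(19/2, 43/2)|²=34]]
   so D = (13/2, 33/2)

A = (9, 15)
D = (13/2, 33/2)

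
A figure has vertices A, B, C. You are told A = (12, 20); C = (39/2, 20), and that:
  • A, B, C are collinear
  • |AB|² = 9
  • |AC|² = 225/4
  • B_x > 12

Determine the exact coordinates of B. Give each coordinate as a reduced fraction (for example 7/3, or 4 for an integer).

1. B_x = 15  [[A, B, C are collinear ⇒ -15/2y+150=0] ∩ [|B−(12, 20)|²=9]]
2. B_y = 20  [[A, B, C are collinear ⇒ -15/2y+150=0] ∩ [|B−(12, 20)|²=9]]
   so B = (15, 20)

B = (15, 20)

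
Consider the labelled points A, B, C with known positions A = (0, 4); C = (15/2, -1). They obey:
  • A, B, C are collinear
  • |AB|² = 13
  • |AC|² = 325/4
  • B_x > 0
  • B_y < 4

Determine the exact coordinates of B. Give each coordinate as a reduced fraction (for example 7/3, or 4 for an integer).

1. B_x = 3  [[A, B, C are collinear ⇒ -5x-15/2y+30=0] ∩ [|B−(0, 4)|²=13]]
2. B_y = 2  [[A, B, C are collinear ⇒ -5x-15/2y+30=0] ∩ [|B−(0, 4)|²=13]]
   so B = (3, 2)

B = (3, 2)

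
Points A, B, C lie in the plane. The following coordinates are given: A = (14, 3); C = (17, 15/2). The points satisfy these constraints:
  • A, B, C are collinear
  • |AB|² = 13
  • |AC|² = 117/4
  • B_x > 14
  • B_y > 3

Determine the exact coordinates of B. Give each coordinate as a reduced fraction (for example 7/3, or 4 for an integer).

B = (16, 6)

1. B_x = 16  [[A, B, C are collinear ⇒ 9/2x-3y-54=0] ∩ [|B−(14, 3)|²=13]]
2. B_y = 6  [[A, B, C are collinear ⇒ 9/2x-3y-54=0] ∩ [|B−(14, 3)|²=13]]
   so B = (16, 6)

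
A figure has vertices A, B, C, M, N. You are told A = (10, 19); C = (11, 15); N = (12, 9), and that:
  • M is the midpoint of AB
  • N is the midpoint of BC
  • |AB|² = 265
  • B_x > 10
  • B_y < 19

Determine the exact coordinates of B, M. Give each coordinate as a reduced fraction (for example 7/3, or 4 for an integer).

1. B_x = 13  [B = 2·N−C = 2·(12, 9)−(11, 15)]
2. B_y = 3  [B = 2·N−C = 2·(12, 9)−(11, 15)]
   so B = (13, 3)
3. M_x = 23/2  [2·M = A+B = (10, 19)+(13, 3)]
4. M_y = 11  [2·M = A+B = (10, 19)+(13, 3)]
   so M = (23/2, 11)

B = (13, 3)
M = (23/2, 11)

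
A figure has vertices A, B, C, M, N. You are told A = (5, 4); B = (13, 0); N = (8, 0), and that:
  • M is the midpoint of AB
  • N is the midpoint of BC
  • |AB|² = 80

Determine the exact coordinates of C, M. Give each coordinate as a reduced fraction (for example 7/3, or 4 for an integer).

1. M_x = 9  [2·M = A+B = (5, 4)+(13, 0)]
2. M_y = 2  [2·M = A+B = (5, 4)+(13, 0)]
   so M = (9, 2)
3. C_x = 3  [C = 2·N−B = 2·(8, 0)−(13, 0)]
4. C_y = 0  [C = 2·N−B = 2·(8, 0)−(13, 0)]
   so C = (3, 0)

C = (3, 0)
M = (9, 2)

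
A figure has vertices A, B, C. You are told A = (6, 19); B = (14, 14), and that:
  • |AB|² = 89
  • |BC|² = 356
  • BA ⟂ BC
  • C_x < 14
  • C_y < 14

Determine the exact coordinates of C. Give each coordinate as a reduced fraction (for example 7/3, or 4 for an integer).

C = (4, -2)

1. C_x = 4  [[BA ⟂ BC ⇒ -8x+5y+42=0] ∩ [|C−(14, 14)|²=356]]
2. C_y = -2  [[BA ⟂ BC ⇒ -8x+5y+42=0] ∩ [|C−(14, 14)|²=356]]
   so C = (4, -2)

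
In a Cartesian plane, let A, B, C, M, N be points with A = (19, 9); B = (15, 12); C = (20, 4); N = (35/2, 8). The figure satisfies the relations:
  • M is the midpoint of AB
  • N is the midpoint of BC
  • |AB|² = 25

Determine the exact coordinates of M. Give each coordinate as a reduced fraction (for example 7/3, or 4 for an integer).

1. M_x = 17  [2·M = A+B = (19, 9)+(15, 12)]
2. M_y = 21/2  [2·M = A+B = (19, 9)+(15, 12)]
   so M = (17, 21/2)

M = (17, 21/2)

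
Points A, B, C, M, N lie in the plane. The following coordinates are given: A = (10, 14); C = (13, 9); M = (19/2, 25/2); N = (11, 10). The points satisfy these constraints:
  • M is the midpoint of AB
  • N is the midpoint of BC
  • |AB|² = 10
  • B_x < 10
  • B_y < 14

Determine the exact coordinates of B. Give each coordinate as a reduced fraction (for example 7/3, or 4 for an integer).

1. B_x = 9  [B = 2·M−A = 2·(19/2, 25/2)−(10, 14)]
2. B_y = 11  [B = 2·M−A = 2·(19/2, 25/2)−(10, 14)]
   so B = (9, 11)

B = (9, 11)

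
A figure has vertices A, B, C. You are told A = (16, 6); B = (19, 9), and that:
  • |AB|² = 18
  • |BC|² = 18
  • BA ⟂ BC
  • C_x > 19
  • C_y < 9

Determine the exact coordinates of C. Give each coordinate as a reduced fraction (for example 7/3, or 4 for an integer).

1. C_x = 22  [[BA ⟂ BC ⇒ -3x-3y+84=0] ∩ [|C−(19, 9)|²=18]]
2. C_y = 6  [[BA ⟂ BC ⇒ -3x-3y+84=0] ∩ [|C−(19, 9)|²=18]]
   so C = (22, 6)

C = (22, 6)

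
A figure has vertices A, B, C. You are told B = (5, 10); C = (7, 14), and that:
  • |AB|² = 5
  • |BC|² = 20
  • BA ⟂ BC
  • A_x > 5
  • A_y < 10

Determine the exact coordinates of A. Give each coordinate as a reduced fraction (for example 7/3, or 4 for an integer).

1. A_x = 7  [[BA ⟂ BC ⇒ 2x+4y-50=0] ∩ [|A−(5, 10)|²=5]]
2. A_y = 9  [[BA ⟂ BC ⇒ 2x+4y-50=0] ∩ [|A−(5, 10)|²=5]]
   so A = (7, 9)

A = (7, 9)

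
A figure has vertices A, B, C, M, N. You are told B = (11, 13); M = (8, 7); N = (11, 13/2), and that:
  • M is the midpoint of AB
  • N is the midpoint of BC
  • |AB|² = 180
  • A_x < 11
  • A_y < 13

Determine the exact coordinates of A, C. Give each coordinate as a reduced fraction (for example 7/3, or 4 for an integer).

1. A_x = 5  [A = 2·M−B = 2·(8, 7)−(11, 13)]
2. A_y = 1  [A = 2·M−B = 2·(8, 7)−(11, 13)]
   so A = (5, 1)
3. C_x = 11  [C = 2·N−B = 2·(11, 13/2)−(11, 13)]
4. C_y = 0  [C = 2·N−B = 2·(11, 13/2)−(11, 13)]
   so C = (11, 0)

A = (5, 1)
C = (11, 0)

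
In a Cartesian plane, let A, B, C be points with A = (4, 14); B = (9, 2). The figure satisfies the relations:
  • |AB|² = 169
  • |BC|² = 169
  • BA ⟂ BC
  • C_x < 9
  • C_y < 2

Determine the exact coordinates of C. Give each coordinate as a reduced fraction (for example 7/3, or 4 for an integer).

1. C_x = -3  [[BA ⟂ BC ⇒ -5x+12y+21=0] ∩ [|C−(9, 2)|²=169]]
2. C_y = -3  [[BA ⟂ BC ⇒ -5x+12y+21=0] ∩ [|C−(9, 2)|²=169]]
   so C = (-3, -3)

C = (-3, -3)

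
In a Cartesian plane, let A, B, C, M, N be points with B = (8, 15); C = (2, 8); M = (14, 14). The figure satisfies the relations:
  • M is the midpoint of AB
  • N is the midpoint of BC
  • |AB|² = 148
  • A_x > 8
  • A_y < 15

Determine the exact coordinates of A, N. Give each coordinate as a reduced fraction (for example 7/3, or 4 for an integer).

A = (20, 13)
N = (5, 23/2)

1. A_x = 20  [A = 2·M−B = 2·(14, 14)−(8, 15)]
2. A_y = 13  [A = 2·M−B = 2·(14, 14)−(8, 15)]
   so A = (20, 13)
3. N_x = 5  [2·N = B+C = (8, 15)+(2, 8)]
4. N_y = 23/2  [2·N = B+C = (8, 15)+(2, 8)]
   so N = (5, 23/2)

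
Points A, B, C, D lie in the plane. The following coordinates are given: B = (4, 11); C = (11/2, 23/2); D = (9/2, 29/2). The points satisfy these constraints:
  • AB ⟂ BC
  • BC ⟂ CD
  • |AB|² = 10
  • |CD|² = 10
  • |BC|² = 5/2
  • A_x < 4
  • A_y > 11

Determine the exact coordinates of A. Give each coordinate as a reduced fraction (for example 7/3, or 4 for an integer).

A = (3, 14)

1. A_x = 3  [[AB ⟂ BC ⇒ -3/2x-1/2y+23/2=0] ∩ [|A−(4, 11)|²=10]]
2. A_y = 14  [[AB ⟂ BC ⇒ -3/2x-1/2y+23/2=0] ∩ [|A−(4, 11)|²=10]]
   so A = (3, 14)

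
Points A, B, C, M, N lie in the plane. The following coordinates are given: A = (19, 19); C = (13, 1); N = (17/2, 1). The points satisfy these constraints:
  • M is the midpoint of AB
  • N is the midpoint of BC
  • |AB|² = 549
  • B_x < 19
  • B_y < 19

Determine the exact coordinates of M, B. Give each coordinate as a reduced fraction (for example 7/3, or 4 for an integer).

1. B_x = 4  [B = 2·N−C = 2·(17/2, 1)−(13, 1)]
2. B_y = 1  [B = 2·N−C = 2·(17/2, 1)−(13, 1)]
   so B = (4, 1)
3. M_x = 23/2  [2·M = A+B = (19, 19)+(4, 1)]
4. M_y = 10  [2·M = A+B = (19, 19)+(4, 1)]
   so M = (23/2, 10)

M = (23/2, 10)
B = (4, 1)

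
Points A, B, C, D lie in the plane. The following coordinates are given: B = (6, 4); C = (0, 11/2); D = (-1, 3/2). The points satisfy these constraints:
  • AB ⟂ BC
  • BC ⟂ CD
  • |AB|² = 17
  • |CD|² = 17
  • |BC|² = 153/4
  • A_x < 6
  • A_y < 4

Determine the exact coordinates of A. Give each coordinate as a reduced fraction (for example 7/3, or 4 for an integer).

A = (5, 0)

1. A_x = 5  [[AB ⟂ BC ⇒ 6x-3/2y-30=0] ∩ [|A−(6, 4)|²=17]]
2. A_y = 0  [[AB ⟂ BC ⇒ 6x-3/2y-30=0] ∩ [|A−(6, 4)|²=17]]
   so A = (5, 0)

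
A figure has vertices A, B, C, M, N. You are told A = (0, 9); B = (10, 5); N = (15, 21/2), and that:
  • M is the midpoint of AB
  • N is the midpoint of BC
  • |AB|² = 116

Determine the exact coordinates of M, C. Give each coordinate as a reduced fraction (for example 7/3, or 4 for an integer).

1. M_x = 5  [2·M = A+B = (0, 9)+(10, 5)]
2. M_y = 7  [2·M = A+B = (0, 9)+(10, 5)]
   so M = (5, 7)
3. C_x = 20  [C = 2·N−B = 2·(15, 21/2)−(10, 5)]
4. C_y = 16  [C = 2·N−B = 2·(15, 21/2)−(10, 5)]
   so C = (20, 16)

M = (5, 7)
C = (20, 16)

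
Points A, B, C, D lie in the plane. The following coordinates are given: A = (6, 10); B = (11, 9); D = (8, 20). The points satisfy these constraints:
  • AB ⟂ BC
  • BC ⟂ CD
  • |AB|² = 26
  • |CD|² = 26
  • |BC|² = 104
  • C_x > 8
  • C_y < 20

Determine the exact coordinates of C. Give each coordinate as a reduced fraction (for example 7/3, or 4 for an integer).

1. C_x = 13  [[AB ⟂ BC ⇒ 5x-1y-46=0] ∩ [|C−(8, 20)|²=26]]
2. C_y = 19  [[AB ⟂ BC ⇒ 5x-1y-46=0] ∩ [|C−(8, 20)|²=26]]
   so C = (13, 19)

C = (13, 19)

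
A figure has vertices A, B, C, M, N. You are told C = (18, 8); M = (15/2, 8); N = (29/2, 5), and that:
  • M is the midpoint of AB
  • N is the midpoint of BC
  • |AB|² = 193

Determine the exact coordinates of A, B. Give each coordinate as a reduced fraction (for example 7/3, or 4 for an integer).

1. B_x = 11  [B = 2·N−C = 2·(29/2, 5)−(18, 8)]
2. B_y = 2  [B = 2·N−C = 2·(29/2, 5)−(18, 8)]
   so B = (11, 2)
3. A_x = 4  [A = 2·M−B = 2·(15/2, 8)−(11, 2)]
4. A_y = 14  [A = 2·M−B = 2·(15/2, 8)−(11, 2)]
   so A = (4, 14)

A = (4, 14)
B = (11, 2)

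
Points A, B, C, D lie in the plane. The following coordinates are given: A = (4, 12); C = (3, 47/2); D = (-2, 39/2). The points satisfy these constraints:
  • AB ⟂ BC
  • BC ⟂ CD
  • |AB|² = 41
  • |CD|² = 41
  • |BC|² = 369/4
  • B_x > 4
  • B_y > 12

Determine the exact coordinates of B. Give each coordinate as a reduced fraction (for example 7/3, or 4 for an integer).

1. B_x = 9  [[BC ⟂ CD ⇒ 5x+4y-109=0] ∩ [|B−(4, 12)|²=41]]
2. B_y = 16  [[BC ⟂ CD ⇒ 5x+4y-109=0] ∩ [|B−(4, 12)|²=41]]
   so B = (9, 16)

B = (9, 16)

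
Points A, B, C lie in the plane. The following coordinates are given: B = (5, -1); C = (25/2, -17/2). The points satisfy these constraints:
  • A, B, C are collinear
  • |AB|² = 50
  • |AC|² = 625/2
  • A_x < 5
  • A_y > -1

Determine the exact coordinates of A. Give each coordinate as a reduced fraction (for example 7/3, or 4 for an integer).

1. A_x = 0  [[A, B, C are collinear ⇒ 15/2x+15/2y-30=0] ∩ [|A−(5, -1)|²=50]]
2. A_y = 4  [[A, B, C are collinear ⇒ 15/2x+15/2y-30=0] ∩ [|A−(5, -1)|²=50]]
   so A = (0, 4)

A = (0, 4)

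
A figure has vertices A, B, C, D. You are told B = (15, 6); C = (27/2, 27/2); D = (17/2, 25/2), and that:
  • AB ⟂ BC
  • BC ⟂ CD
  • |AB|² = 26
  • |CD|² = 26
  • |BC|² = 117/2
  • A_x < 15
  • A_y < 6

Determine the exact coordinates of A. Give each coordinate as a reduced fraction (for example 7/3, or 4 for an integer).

A = (10, 5)

1. A_x = 10  [[AB ⟂ BC ⇒ 3/2x-15/2y+45/2=0] ∩ [|A−(15, 6)|²=26]]
2. A_y = 5  [[AB ⟂ BC ⇒ 3/2x-15/2y+45/2=0] ∩ [|A−(15, 6)|²=26]]
   so A = (10, 5)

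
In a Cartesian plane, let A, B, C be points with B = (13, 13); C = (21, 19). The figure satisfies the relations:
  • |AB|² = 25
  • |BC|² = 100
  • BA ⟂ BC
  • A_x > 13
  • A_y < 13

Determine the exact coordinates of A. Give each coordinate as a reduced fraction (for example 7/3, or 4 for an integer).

1. A_x = 16  [[BA ⟂ BC ⇒ 8x+6y-182=0] ∩ [|A−(13, 13)|²=25]]
2. A_y = 9  [[BA ⟂ BC ⇒ 8x+6y-182=0] ∩ [|A−(13, 13)|²=25]]
   so A = (16, 9)

A = (16, 9)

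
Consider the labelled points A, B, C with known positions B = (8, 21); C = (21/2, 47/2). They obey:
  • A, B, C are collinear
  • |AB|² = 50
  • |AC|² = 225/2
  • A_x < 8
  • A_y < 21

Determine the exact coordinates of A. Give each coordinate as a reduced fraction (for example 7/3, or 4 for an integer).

1. A_x = 3  [[A, B, C are collinear ⇒ -5/2x+5/2y-65/2=0] ∩ [|A−(8, 21)|²=50]]
2. A_y = 16  [[A, B, C are collinear ⇒ -5/2x+5/2y-65/2=0] ∩ [|A−(8, 21)|²=50]]
   so A = (3, 16)

A = (3, 16)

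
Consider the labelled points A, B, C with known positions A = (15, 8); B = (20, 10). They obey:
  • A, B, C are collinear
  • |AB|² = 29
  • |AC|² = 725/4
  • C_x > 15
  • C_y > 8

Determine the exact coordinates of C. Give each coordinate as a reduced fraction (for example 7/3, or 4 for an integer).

1. C_x = 55/2  [[A, B, C are collinear ⇒ -2x+5y-10=0] ∩ [|C−(15, 8)|²=725/4]]
2. C_y = 13  [[A, B, C are collinear ⇒ -2x+5y-10=0] ∩ [|C−(15, 8)|²=725/4]]
   so C = (55/2, 13)

C = (55/2, 13)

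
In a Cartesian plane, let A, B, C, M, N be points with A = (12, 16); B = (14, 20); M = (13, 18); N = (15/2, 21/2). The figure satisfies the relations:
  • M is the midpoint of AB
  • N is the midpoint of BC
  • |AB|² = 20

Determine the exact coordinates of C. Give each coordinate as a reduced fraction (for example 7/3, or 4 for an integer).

1. C_x = 1  [C = 2·N−B = 2·(15/2, 21/2)−(14, 20)]
2. C_y = 1  [C = 2·N−B = 2·(15/2, 21/2)−(14, 20)]
   so C = (1, 1)

C = (1, 1)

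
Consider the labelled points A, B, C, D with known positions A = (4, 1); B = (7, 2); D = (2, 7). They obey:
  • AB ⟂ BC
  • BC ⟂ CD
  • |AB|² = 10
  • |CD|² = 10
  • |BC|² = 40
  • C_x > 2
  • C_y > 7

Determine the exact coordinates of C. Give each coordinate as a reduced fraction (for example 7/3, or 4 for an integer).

C = (5, 8)

1. C_x = 5  [[AB ⟂ BC ⇒ 3x+1y-23=0] ∩ [|C−(2, 7)|²=10]]
2. C_y = 8  [[AB ⟂ BC ⇒ 3x+1y-23=0] ∩ [|C−(2, 7)|²=10]]
   so C = (5, 8)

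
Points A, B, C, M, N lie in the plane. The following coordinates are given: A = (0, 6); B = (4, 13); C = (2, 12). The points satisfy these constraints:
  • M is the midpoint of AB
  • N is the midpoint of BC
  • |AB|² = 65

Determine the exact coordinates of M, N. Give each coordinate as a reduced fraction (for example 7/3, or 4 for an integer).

1. M_x = 2  [2·M = A+B = (0, 6)+(4, 13)]
2. M_y = 19/2  [2·M = A+B = (0, 6)+(4, 13)]
   so M = (2, 19/2)
3. N_x = 3  [2·N = B+C = (4, 13)+(2, 12)]
4. N_y = 25/2  [2·N = B+C = (4, 13)+(2, 12)]
   so N = (3, 25/2)

M = (2, 19/2)
N = (3, 25/2)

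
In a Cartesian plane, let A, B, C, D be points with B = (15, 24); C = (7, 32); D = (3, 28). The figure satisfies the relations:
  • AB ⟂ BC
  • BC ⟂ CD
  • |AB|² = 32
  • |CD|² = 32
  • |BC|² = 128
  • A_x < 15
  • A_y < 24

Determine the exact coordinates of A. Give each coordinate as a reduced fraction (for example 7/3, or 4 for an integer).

A = (11, 20)

1. A_x = 11  [[AB ⟂ BC ⇒ 8x-8y+72=0] ∩ [|A−(15, 24)|²=32]]
2. A_y = 20  [[AB ⟂ BC ⇒ 8x-8y+72=0] ∩ [|A−(15, 24)|²=32]]
   so A = (11, 20)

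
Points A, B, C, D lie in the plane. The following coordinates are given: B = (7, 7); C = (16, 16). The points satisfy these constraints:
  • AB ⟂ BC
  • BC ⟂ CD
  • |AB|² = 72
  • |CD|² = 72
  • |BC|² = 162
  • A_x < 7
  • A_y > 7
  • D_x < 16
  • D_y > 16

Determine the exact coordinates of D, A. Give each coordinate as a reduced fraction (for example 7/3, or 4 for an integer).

D = (10, 22)
A = (1, 13)

1. D_x = 10  [[BC ⟂ CD ⇒ 9x+9y-288=0] ∩ [|D−(16, 16)|²=72]]
2. D_y = 22  [[BC ⟂ CD ⇒ 9x+9y-288=0] ∩ [|D−(16, 16)|²=72]]
   so D = (10, 22)
3. A_x = 1  [[AB ⟂ BC ⇒ -9x-9y+126=0] ∩ [|A−(7, 7)|²=72]]
4. A_y = 13  [[AB ⟂ BC ⇒ -9x-9y+126=0] ∩ [|A−(7, 7)|²=72]]
   so A = (1, 13)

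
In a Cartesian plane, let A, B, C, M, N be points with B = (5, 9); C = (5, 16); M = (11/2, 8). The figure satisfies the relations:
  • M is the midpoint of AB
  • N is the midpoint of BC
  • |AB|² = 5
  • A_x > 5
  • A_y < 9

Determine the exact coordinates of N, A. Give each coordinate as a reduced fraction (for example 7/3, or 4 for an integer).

1. A_x = 6  [A = 2·M−B = 2·(11/2, 8)−(5, 9)]
2. A_y = 7  [A = 2·M−B = 2·(11/2, 8)−(5, 9)]
   so A = (6, 7)
3. N_x = 5  [2·N = B+C = (5, 9)+(5, 16)]
4. N_y = 25/2  [2·N = B+C = (5, 9)+(5, 16)]
   so N = (5, 25/2)

N = (5, 25/2)
A = (6, 7)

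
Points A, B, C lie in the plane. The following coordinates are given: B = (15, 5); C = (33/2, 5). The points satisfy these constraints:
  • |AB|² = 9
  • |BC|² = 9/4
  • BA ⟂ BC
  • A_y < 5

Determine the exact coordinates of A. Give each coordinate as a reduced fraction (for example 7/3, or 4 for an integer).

A = (15, 2)

1. A_x = 15  [[BA ⟂ BC ⇒ 3/2x-45/2=0] ∩ [|A−(15, 5)|²=9]]
2. A_y = 2  [[BA ⟂ BC ⇒ 3/2x-45/2=0] ∩ [|A−(15, 5)|²=9]]
   so A = (15, 2)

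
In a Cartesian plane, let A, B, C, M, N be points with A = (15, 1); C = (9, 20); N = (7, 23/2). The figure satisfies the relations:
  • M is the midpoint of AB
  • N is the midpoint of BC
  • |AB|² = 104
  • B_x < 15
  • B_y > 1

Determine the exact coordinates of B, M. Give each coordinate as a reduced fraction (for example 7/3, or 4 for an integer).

1. B_x = 5  [B = 2·N−C = 2·(7, 23/2)−(9, 20)]
2. B_y = 3  [B = 2·N−C = 2·(7, 23/2)−(9, 20)]
   so B = (5, 3)
3. M_x = 10  [2·M = A+B = (15, 1)+(5, 3)]
4. M_y = 2  [2·M = A+B = (15, 1)+(5, 3)]
   so M = (10, 2)

B = (5, 3)
M = (10, 2)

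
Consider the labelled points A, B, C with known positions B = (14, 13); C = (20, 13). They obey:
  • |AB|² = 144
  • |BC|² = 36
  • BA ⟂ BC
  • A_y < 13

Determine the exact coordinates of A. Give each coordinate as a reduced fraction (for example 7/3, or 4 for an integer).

1. A_x = 14  [[BA ⟂ BC ⇒ 6x-84=0] ∩ [|A−(14, 13)|²=144]]
2. A_y = 1  [[BA ⟂ BC ⇒ 6x-84=0] ∩ [|A−(14, 13)|²=144]]
   so A = (14, 1)

A = (14, 1)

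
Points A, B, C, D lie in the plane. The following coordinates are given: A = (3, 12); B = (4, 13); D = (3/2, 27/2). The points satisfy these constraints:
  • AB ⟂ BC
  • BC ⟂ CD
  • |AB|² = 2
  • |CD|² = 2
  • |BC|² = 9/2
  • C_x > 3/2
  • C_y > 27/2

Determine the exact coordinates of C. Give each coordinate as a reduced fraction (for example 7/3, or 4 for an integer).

1. C_x = 5/2  [[AB ⟂ BC ⇒ 1x+1y-17=0] ∩ [|C−(3/2, 27/2)|²=2]]
2. C_y = 29/2  [[AB ⟂ BC ⇒ 1x+1y-17=0] ∩ [|C−(3/2, 27/2)|²=2]]
   so C = (5/2, 29/2)

C = (5/2, 29/2)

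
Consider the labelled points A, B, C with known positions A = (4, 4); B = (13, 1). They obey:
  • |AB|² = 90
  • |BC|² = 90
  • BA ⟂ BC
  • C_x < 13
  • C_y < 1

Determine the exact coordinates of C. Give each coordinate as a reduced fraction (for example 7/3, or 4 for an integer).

1. C_x = 10  [[BA ⟂ BC ⇒ -9x+3y+114=0] ∩ [|C−(13, 1)|²=90]]
2. C_y = -8  [[BA ⟂ BC ⇒ -9x+3y+114=0] ∩ [|C−(13, 1)|²=90]]
   so C = (10, -8)

C = (10, -8)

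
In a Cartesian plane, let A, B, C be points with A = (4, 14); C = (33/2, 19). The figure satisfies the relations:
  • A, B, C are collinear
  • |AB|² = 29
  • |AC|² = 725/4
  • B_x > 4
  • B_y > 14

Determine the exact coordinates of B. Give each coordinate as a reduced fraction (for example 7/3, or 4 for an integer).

1. B_x = 9  [[A, B, C are collinear ⇒ 5x-25/2y+155=0] ∩ [|B−(4, 14)|²=29]]
2. B_y = 16  [[A, B, C are collinear ⇒ 5x-25/2y+155=0] ∩ [|B−(4, 14)|²=29]]
   so B = (9, 16)

B = (9, 16)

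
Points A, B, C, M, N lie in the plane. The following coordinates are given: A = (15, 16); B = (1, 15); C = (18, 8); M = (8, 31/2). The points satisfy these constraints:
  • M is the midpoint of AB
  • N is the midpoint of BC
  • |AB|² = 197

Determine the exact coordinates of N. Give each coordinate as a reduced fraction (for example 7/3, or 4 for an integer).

N = (19/2, 23/2)

1. N_x = 19/2  [2·N = B+C = (1, 15)+(18, 8)]
2. N_y = 23/2  [2·N = B+C = (1, 15)+(18, 8)]
   so N = (19/2, 23/2)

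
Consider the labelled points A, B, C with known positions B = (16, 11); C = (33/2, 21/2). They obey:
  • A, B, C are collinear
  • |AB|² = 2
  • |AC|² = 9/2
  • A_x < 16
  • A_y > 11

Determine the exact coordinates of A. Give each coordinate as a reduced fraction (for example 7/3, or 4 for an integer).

A = (15, 12)

1. A_x = 15  [[A, B, C are collinear ⇒ 1/2x+1/2y-27/2=0] ∩ [|A−(16, 11)|²=2]]
2. A_y = 12  [[A, B, C are collinear ⇒ 1/2x+1/2y-27/2=0] ∩ [|A−(16, 11)|²=2]]
   so A = (15, 12)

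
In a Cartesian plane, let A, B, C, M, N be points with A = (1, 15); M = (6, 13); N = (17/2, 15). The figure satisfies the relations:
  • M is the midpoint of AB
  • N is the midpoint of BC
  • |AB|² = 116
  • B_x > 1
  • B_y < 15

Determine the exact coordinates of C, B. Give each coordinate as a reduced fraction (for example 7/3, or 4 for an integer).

1. B_x = 11  [B = 2·M−A = 2·(6, 13)−(1, 15)]
2. B_y = 11  [B = 2·M−A = 2·(6, 13)−(1, 15)]
   so B = (11, 11)
3. C_x = 6  [C = 2·N−B = 2·(17/2, 15)−(11, 11)]
4. C_y = 19  [C = 2·N−B = 2·(17/2, 15)−(11, 11)]
   so C = (6, 19)

C = (6, 19)
B = (11, 11)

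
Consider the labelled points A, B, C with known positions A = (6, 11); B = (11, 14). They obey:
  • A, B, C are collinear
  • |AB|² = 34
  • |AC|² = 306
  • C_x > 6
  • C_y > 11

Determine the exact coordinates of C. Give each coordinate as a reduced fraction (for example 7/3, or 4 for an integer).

1. C_x = 21  [[A, B, C are collinear ⇒ -3x+5y-37=0] ∩ [|C−(6, 11)|²=306]]
2. C_y = 20  [[A, B, C are collinear ⇒ -3x+5y-37=0] ∩ [|C−(6, 11)|²=306]]
   so C = (21, 20)

C = (21, 20)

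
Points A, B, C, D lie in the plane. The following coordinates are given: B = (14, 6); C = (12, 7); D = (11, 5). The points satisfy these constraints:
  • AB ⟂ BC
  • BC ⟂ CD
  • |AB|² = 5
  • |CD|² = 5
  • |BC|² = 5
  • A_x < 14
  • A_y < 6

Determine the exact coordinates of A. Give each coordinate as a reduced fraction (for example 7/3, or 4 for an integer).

1. A_x = 13  [[AB ⟂ BC ⇒ 2x-1y-22=0] ∩ [|A−(14, 6)|²=5]]
2. A_y = 4  [[AB ⟂ BC ⇒ 2x-1y-22=0] ∩ [|A−(14, 6)|²=5]]
   so A = (13, 4)

A = (13, 4)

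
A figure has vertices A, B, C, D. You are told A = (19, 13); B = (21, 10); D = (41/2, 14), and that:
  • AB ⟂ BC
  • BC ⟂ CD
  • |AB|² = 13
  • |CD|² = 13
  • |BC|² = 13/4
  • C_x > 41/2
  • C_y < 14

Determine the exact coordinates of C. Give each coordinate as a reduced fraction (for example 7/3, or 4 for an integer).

C = (45/2, 11)

1. C_x = 45/2  [[AB ⟂ BC ⇒ 2x-3y-12=0] ∩ [|C−(41/2, 14)|²=13]]
2. C_y = 11  [[AB ⟂ BC ⇒ 2x-3y-12=0] ∩ [|C−(41/2, 14)|²=13]]
   so C = (45/2, 11)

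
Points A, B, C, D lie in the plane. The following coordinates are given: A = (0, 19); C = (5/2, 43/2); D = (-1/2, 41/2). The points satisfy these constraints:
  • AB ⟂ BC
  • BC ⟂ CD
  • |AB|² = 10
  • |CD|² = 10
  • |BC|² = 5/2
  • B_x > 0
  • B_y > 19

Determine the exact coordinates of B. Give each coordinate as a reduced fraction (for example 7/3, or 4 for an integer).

B = (3, 20)

1. B_x = 3  [[BC ⟂ CD ⇒ 3x+1y-29=0] ∩ [|B−(0, 19)|²=10]]
2. B_y = 20  [[BC ⟂ CD ⇒ 3x+1y-29=0] ∩ [|B−(0, 19)|²=10]]
   so B = (3, 20)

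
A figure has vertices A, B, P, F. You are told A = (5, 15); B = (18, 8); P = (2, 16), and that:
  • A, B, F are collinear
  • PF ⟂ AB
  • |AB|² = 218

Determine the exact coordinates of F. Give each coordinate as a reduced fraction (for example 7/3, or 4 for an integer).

1. F_x = 246/109  [[A, B, F are collinear ⇒ 7x+13y-230=0] ∩ [PF ⟂ AB ⇒ 13x-7y+86=0]]
2. F_y = 1796/109  [[A, B, F are collinear ⇒ 7x+13y-230=0] ∩ [PF ⟂ AB ⇒ 13x-7y+86=0]]
   so F = (246/109, 1796/109)

F = (246/109, 1796/109)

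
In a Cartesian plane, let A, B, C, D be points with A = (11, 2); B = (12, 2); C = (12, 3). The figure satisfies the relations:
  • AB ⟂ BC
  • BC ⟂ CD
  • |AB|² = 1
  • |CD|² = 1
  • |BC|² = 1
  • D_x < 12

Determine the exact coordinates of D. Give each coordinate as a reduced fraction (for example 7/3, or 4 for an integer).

D = (11, 3)

1. D_x = 11  [[BC ⟂ CD ⇒ 1y-3=0] ∩ [|D−(12, 3)|²=1]]
2. D_y = 3  [[BC ⟂ CD ⇒ 1y-3=0] ∩ [|D−(12, 3)|²=1]]
   so D = (11, 3)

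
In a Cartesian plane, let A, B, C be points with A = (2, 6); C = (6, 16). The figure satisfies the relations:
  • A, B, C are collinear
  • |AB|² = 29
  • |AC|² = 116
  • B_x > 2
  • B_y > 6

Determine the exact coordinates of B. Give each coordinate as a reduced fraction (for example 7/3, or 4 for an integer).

B = (4, 11)

1. B_x = 4  [[A, B, C are collinear ⇒ 10x-4y+4=0] ∩ [|B−(2, 6)|²=29]]
2. B_y = 11  [[A, B, C are collinear ⇒ 10x-4y+4=0] ∩ [|B−(2, 6)|²=29]]
   so B = (4, 11)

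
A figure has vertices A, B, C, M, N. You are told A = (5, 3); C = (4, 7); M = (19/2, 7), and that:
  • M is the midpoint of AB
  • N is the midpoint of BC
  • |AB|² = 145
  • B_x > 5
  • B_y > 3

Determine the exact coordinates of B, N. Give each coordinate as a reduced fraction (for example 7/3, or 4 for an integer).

B = (14, 11)
N = (9, 9)

1. B_x = 14  [B = 2·M−A = 2·(19/2, 7)−(5, 3)]
2. B_y = 11  [B = 2·M−A = 2·(19/2, 7)−(5, 3)]
   so B = (14, 11)
3. N_x = 9  [2·N = B+C = (14, 11)+(4, 7)]
4. N_y = 9  [2·N = B+C = (14, 11)+(4, 7)]
   so N = (9, 9)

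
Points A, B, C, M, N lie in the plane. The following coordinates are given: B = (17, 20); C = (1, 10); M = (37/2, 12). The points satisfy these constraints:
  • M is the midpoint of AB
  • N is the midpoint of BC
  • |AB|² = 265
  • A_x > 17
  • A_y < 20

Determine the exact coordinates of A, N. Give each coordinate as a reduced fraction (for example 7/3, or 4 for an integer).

A = (20, 4)
N = (9, 15)

1. A_x = 20  [A = 2·M−B = 2·(37/2, 12)−(17, 20)]
2. A_y = 4  [A = 2·M−B = 2·(37/2, 12)−(17, 20)]
   so A = (20, 4)
3. N_x = 9  [2·N = B+C = (17, 20)+(1, 10)]
4. N_y = 15  [2·N = B+C = (17, 20)+(1, 10)]
   so N = (9, 15)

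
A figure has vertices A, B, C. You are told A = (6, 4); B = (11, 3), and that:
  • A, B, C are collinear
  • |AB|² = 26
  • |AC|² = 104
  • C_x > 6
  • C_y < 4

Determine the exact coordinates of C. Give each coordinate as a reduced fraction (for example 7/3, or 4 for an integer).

C = (16, 2)

1. C_x = 16  [[A, B, C are collinear ⇒ 1x+5y-26=0] ∩ [|C−(6, 4)|²=104]]
2. C_y = 2  [[A, B, C are collinear ⇒ 1x+5y-26=0] ∩ [|C−(6, 4)|²=104]]
   so C = (16, 2)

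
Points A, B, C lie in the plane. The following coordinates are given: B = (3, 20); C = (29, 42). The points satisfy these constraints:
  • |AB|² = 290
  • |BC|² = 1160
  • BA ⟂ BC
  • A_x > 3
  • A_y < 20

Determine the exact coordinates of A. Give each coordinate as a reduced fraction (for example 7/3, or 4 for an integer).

1. A_x = 14  [[BA ⟂ BC ⇒ 26x+22y-518=0] ∩ [|A−(3, 20)|²=290]]
2. A_y = 7  [[BA ⟂ BC ⇒ 26x+22y-518=0] ∩ [|A−(3, 20)|²=290]]
   so A = (14, 7)

A = (14, 7)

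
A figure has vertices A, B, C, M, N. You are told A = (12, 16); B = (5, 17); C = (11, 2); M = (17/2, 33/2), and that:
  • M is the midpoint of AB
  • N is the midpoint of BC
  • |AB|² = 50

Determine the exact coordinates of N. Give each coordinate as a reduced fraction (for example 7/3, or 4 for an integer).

1. N_x = 8  [2·N = B+C = (5, 17)+(11, 2)]
2. N_y = 19/2  [2·N = B+C = (5, 17)+(11, 2)]
   so N = (8, 19/2)

N = (8, 19/2)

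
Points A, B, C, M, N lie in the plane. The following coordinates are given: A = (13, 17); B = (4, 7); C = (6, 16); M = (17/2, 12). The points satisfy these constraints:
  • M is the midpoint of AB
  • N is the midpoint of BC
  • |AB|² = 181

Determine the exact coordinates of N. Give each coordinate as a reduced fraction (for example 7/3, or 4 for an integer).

N = (5, 23/2)

1. N_x = 5  [2·N = B+C = (4, 7)+(6, 16)]
2. N_y = 23/2  [2·N = B+C = (4, 7)+(6, 16)]
   so N = (5, 23/2)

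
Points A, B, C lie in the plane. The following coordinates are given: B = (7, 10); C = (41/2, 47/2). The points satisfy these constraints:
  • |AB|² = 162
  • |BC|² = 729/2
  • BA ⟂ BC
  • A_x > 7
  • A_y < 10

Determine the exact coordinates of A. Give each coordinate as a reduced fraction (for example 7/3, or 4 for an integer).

A = (16, 1)

1. A_x = 16  [[BA ⟂ BC ⇒ 27/2x+27/2y-459/2=0] ∩ [|A−(7, 10)|²=162]]
2. A_y = 1  [[BA ⟂ BC ⇒ 27/2x+27/2y-459/2=0] ∩ [|A−(7, 10)|²=162]]
   so A = (16, 1)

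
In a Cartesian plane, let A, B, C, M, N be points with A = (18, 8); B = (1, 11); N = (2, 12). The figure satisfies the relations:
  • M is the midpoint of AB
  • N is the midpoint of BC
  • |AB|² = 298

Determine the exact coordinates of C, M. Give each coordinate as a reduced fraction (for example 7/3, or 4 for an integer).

C = (3, 13)
M = (19/2, 19/2)

1. M_x = 19/2  [2·M = A+B = (18, 8)+(1, 11)]
2. M_y = 19/2  [2·M = A+B = (18, 8)+(1, 11)]
   so M = (19/2, 19/2)
3. C_x = 3  [C = 2·N−B = 2·(2, 12)−(1, 11)]
4. C_y = 13  [C = 2·N−B = 2·(2, 12)−(1, 11)]
   so C = (3, 13)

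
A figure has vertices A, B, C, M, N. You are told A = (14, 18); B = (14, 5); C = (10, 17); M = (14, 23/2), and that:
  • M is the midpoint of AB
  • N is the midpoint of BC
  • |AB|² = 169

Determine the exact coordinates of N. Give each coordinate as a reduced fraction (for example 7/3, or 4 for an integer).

1. N_x = 12  [2·N = B+C = (14, 5)+(10, 17)]
2. N_y = 11  [2·N = B+C = (14, 5)+(10, 17)]
   so N = (12, 11)

N = (12, 11)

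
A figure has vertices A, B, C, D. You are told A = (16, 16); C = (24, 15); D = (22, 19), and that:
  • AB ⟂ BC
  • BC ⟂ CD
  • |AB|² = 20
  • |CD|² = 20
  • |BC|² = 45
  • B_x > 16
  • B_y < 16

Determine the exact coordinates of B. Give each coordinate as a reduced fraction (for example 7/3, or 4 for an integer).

B = (18, 12)

1. B_x = 18  [[BC ⟂ CD ⇒ 2x-4y+12=0] ∩ [|B−(16, 16)|²=20]]
2. B_y = 12  [[BC ⟂ CD ⇒ 2x-4y+12=0] ∩ [|B−(16, 16)|²=20]]
   so B = (18, 12)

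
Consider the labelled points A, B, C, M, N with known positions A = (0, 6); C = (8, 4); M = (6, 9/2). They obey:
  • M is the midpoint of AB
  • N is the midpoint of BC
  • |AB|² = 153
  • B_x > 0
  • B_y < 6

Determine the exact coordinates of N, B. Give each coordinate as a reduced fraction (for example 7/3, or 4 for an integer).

N = (10, 7/2)
B = (12, 3)

1. B_x = 12  [B = 2·M−A = 2·(6, 9/2)−(0, 6)]
2. B_y = 3  [B = 2·M−A = 2·(6, 9/2)−(0, 6)]
   so B = (12, 3)
3. N_x = 10  [2·N = B+C = (12, 3)+(8, 4)]
4. N_y = 7/2  [2·N = B+C = (12, 3)+(8, 4)]
   so N = (10, 7/2)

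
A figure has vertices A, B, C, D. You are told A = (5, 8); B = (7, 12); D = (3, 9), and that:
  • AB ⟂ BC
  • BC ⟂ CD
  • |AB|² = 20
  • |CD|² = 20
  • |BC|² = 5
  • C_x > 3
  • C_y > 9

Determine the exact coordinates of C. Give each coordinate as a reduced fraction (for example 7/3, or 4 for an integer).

1. C_x = 5  [[AB ⟂ BC ⇒ 2x+4y-62=0] ∩ [|C−(3, 9)|²=20]]
2. C_y = 13  [[AB ⟂ BC ⇒ 2x+4y-62=0] ∩ [|C−(3, 9)|²=20]]
   so C = (5, 13)

C = (5, 13)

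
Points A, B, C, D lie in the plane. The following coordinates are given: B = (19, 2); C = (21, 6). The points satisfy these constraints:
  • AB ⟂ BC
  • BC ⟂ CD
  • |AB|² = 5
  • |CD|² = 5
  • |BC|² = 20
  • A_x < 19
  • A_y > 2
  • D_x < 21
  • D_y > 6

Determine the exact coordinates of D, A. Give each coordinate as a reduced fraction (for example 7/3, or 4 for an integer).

1. D_x = 19  [[BC ⟂ CD ⇒ 2x+4y-66=0] ∩ [|D−(21, 6)|²=5]]
2. D_y = 7  [[BC ⟂ CD ⇒ 2x+4y-66=0] ∩ [|D−(21, 6)|²=5]]
   so D = (19, 7)
3. A_x = 17  [[AB ⟂ BC ⇒ -2x-4y+46=0] ∩ [|A−(19, 2)|²=5]]
4. A_y = 3  [[AB ⟂ BC ⇒ -2x-4y+46=0] ∩ [|A−(19, 2)|²=5]]
   so A = (17, 3)

D = (19, 7)
A = (17, 3)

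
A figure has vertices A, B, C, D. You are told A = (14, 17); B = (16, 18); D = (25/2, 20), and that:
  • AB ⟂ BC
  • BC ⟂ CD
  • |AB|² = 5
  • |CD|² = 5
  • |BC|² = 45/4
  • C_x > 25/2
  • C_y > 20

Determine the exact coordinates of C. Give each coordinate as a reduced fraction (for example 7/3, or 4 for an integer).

1. C_x = 29/2  [[AB ⟂ BC ⇒ 2x+1y-50=0] ∩ [|C−(25/2, 20)|²=5]]
2. C_y = 21  [[AB ⟂ BC ⇒ 2x+1y-50=0] ∩ [|C−(25/2, 20)|²=5]]
   so C = (29/2, 21)

C = (29/2, 21)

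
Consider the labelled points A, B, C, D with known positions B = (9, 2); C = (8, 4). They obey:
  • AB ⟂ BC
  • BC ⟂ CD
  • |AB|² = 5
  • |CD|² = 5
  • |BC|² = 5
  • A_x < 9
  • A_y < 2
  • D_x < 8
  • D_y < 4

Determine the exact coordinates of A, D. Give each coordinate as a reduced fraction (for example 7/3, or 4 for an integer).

1. A_x = 7  [[AB ⟂ BC ⇒ 1x-2y-5=0] ∩ [|A−(9, 2)|²=5]]
2. A_y = 1  [[AB ⟂ BC ⇒ 1x-2y-5=0] ∩ [|A−(9, 2)|²=5]]
   so A = (7, 1)
3. D_x = 6  [[BC ⟂ CD ⇒ -1x+2y=0] ∩ [|D−(8, 4)|²=5]]
4. D_y = 3  [[BC ⟂ CD ⇒ -1x+2y=0] ∩ [|D−(8, 4)|²=5]]
   so D = (6, 3)

A = (7, 1)
D = (6, 3)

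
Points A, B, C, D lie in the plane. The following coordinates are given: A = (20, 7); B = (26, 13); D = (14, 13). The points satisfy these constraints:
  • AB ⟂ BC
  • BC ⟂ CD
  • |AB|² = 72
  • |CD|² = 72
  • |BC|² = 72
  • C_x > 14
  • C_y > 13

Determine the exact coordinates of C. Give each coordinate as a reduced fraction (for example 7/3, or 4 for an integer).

C = (20, 19)

1. C_x = 20  [[AB ⟂ BC ⇒ 6x+6y-234=0] ∩ [|C−(14, 13)|²=72]]
2. C_y = 19  [[AB ⟂ BC ⇒ 6x+6y-234=0] ∩ [|C−(14, 13)|²=72]]
   so C = (20, 19)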